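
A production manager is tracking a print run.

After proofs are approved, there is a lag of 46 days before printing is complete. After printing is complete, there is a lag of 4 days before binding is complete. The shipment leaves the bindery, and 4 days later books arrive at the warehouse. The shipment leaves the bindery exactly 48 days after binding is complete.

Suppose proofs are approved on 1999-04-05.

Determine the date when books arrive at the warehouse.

Proofs are approved: Apr 5, 1999.
Printing is complete: Apr 5, 1999 + 46 days = May 21, 1999.
Binding is complete: May 21, 1999 + 4 days = May 25, 1999.
The shipment leaves the bindery: May 25, 1999 + 48 days = Jul 12, 1999.
Books arrive at the warehouse: Jul 12, 1999 + 4 days = Jul 16, 1999.

1999-07-16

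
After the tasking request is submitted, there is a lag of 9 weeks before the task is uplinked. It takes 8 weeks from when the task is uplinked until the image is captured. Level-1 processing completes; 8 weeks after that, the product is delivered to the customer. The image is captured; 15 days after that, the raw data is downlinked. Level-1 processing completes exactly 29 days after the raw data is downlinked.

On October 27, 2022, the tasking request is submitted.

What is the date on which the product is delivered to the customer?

June 3, 2023

The tasking request is submitted: Oct 27, 2022.
The task is uplinked: Oct 27, 2022 + 9 weeks = Dec 29, 2022.
The image is captured: Dec 29, 2022 + 8 weeks = Feb 23, 2023.
The raw data is downlinked: Feb 23, 2023 + 15 days = Mar 10, 2023.
Level-1 processing completes: Mar 10, 2023 + 29 days = Apr 8, 2023.
The product is delivered to the customer: Apr 8, 2023 + 8 weeks = Jun 3, 2023.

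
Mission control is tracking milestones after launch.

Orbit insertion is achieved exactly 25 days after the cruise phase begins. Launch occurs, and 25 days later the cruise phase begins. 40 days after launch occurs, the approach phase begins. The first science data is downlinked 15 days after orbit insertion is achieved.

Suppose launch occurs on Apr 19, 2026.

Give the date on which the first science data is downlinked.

Launch occurs: Apr 19, 2026.
The cruise phase begins: Apr 19, 2026 + 25 days = May 14, 2026.
Orbit insertion is achieved: May 14, 2026 + 25 days = Jun 8, 2026.
The first science data is downlinked: Jun 8, 2026 + 15 days = Jun 23, 2026.

Jun 23, 2026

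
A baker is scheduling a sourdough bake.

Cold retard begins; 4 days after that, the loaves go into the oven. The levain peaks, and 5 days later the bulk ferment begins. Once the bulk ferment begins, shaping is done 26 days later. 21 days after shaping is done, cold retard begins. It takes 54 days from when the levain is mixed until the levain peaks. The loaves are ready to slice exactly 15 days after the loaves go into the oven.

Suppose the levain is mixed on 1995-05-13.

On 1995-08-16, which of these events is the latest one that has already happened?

The levain is mixed: May 13, 1995.
The levain peaks: May 13, 1995 + 54 days = Jul 6, 1995.
The bulk ferment begins: Jul 6, 1995 + 5 days = Jul 11, 1995.
Shaping is done: Jul 11, 1995 + 26 days = Aug 6, 1995.
Cold retard begins: Aug 6, 1995 + 21 days = Aug 27, 1995.
The loaves go into the oven: Aug 27, 1995 + 4 days = Aug 31, 1995.
The loaves are ready to slice: Aug 31, 1995 + 15 days = Sep 15, 1995.
Aug 16, 1995 falls between when shaping is done (Aug 6, 1995) and when cold retard begins (Aug 27, 1995).

Shaping is done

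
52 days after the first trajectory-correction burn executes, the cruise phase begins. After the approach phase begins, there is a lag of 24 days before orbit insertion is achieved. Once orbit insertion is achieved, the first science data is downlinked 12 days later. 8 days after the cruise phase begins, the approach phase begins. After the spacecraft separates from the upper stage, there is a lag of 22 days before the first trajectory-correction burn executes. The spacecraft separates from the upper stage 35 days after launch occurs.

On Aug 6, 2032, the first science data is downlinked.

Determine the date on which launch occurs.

Mar 6, 2032

The first science data is downlinked: Aug 6, 2032.
Orbit insertion is achieved: Aug 6, 2032 − 12 days = Jul 25, 2032.
The approach phase begins: Jul 25, 2032 − 24 days = Jul 1, 2032.
The cruise phase begins: Jul 1, 2032 − 8 days = Jun 23, 2032.
The first trajectory-correction burn executes: Jun 23, 2032 − 52 days = May 2, 2032.
The spacecraft separates from the upper stage: May 2, 2032 − 22 days = Apr 10, 2032.
Launch occurs: Apr 10, 2032 − 35 days = Mar 6, 2032.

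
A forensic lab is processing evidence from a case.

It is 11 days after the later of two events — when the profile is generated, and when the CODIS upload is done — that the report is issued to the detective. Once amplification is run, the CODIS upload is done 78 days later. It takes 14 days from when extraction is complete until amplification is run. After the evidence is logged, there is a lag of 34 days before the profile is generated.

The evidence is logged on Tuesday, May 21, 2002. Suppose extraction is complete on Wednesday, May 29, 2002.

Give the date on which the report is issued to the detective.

The evidence is logged: May 21, 2002.
The profile is generated: May 21, 2002 + 34 days = Jun 24, 2002.
Extraction is complete: May 29, 2002.
Amplification is run: May 29, 2002 + 14 days = Jun 12, 2002.
The CODIS upload is done: Jun 12, 2002 + 78 days = Aug 29, 2002.
Both prerequisites met — the profile is generated (Jun 24, 2002), the CODIS upload is done (Aug 29, 2002); the later is Aug 29, 2002.
The report is issued to the detective: Aug 29, 2002 + 11 days = Sep 9, 2002.

Monday, September 9, 2002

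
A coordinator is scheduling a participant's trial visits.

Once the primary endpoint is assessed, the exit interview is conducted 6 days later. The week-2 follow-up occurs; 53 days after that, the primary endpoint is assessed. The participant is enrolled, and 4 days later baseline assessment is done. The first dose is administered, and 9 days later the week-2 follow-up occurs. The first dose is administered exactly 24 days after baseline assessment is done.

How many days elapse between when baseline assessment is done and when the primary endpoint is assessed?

86 days

Causal path: baseline assessment is done → the first dose is administered → the week-2 follow-up occurs → the primary endpoint is assessed.
Total delay along the path: 24 + 9 + 53 = 86 days.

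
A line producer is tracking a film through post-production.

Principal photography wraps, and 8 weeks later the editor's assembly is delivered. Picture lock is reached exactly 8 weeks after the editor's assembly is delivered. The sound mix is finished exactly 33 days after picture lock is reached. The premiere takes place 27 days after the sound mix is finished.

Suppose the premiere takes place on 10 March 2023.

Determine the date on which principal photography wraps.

The premiere takes place: Mar 10, 2023.
The sound mix is finished: Mar 10, 2023 − 27 days = Feb 11, 2023.
Picture lock is reached: Feb 11, 2023 − 33 days = Jan 9, 2023.
The editor's assembly is delivered: Jan 9, 2023 − 8 weeks = Nov 14, 2022.
Principal photography wraps: Nov 14, 2022 − 8 weeks = Sep 19, 2022.

19 September 2022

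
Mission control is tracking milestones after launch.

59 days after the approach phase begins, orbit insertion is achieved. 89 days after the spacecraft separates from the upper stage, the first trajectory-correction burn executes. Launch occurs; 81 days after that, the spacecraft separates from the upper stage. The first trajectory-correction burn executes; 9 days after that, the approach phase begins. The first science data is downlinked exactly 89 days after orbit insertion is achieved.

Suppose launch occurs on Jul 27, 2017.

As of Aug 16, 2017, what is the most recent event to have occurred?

Launch occurs

Launch occurs: Jul 27, 2017.
The spacecraft separates from the upper stage: Jul 27, 2017 + 81 days = Oct 16, 2017.
The first trajectory-correction burn executes: Oct 16, 2017 + 89 days = Jan 13, 2018.
The approach phase begins: Jan 13, 2018 + 9 days = Jan 22, 2018.
Orbit insertion is achieved: Jan 22, 2018 + 59 days = Mar 22, 2018.
The first science data is downlinked: Mar 22, 2018 + 89 days = Jun 19, 2018.
Aug 16, 2017 falls between when launch occurs (Jul 27, 2017) and when the spacecraft separates from the upper stage (Oct 16, 2017).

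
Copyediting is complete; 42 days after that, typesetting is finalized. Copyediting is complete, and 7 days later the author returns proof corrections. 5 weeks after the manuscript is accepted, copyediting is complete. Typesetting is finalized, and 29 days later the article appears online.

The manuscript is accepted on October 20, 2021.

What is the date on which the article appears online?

February 3, 2022

The manuscript is accepted: Oct 20, 2021.
Copyediting is complete: Oct 20, 2021 + 5 weeks = Nov 24, 2021.
Typesetting is finalized: Nov 24, 2021 + 42 days = Jan 5, 2022.
The article appears online: Jan 5, 2022 + 29 days = Feb 3, 2022.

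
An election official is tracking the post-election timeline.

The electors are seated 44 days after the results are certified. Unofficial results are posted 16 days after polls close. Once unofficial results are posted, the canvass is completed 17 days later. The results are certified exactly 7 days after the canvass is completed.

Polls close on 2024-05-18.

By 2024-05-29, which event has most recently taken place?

Polls close

Polls close: May 18, 2024.
Unofficial results are posted: May 18, 2024 + 16 days = Jun 3, 2024.
The canvass is completed: Jun 3, 2024 + 17 days = Jun 20, 2024.
The results are certified: Jun 20, 2024 + 7 days = Jun 27, 2024.
The electors are seated: Jun 27, 2024 + 44 days = Aug 10, 2024.
May 29, 2024 falls between when polls close (May 18, 2024) and when unofficial results are posted (Jun 3, 2024).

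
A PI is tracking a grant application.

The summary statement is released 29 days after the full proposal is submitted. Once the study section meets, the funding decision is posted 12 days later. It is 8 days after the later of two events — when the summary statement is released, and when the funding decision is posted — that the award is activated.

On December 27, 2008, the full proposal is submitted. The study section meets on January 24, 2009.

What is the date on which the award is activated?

February 13, 2009

The full proposal is submitted: Dec 27, 2008.
The summary statement is released: Dec 27, 2008 + 29 days = Jan 25, 2009.
The study section meets: Jan 24, 2009.
The funding decision is posted: Jan 24, 2009 + 12 days = Feb 5, 2009.
Both prerequisites met — the summary statement is released (Jan 25, 2009), the funding decision is posted (Feb 5, 2009); the later is Feb 5, 2009.
The award is activated: Feb 5, 2009 + 8 days = Feb 13, 2009.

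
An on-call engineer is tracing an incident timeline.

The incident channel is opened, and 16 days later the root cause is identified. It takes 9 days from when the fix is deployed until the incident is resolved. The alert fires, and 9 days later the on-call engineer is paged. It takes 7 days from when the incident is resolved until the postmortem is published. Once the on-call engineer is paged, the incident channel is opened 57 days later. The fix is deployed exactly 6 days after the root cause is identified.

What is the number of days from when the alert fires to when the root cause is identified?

82 days

Causal path: the alert fires → the on-call engineer is paged → the incident channel is opened → the root cause is identified.
Total delay along the path: 9 + 57 + 16 = 82 days.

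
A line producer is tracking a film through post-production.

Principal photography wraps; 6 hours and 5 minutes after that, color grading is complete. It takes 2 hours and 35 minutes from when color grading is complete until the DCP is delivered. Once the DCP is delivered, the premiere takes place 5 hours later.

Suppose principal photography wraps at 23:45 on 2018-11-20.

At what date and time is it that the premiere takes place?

Principal photography wraps: 23:45 Nov 20, 2018.
Color grading is complete: 23:45 Nov 20, 2018 + 6h05m = 05:50 Nov 21, 2018.
The DCP is delivered: 05:50 Nov 21, 2018 + 2h35m = 08:25 Nov 21, 2018.
The premiere takes place: 08:25 Nov 21, 2018 + 5h = 13:25 Nov 21, 2018.

13:25 on 2018-11-21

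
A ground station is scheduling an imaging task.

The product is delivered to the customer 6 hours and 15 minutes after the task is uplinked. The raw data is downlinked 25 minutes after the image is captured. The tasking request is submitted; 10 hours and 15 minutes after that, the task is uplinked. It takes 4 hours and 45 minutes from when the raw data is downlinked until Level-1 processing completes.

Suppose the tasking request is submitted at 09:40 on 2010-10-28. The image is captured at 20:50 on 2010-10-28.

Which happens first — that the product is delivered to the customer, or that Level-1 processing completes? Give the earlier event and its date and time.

The tasking request is submitted: 09:40 Oct 28, 2010.
The task is uplinked: 09:40 Oct 28, 2010 + 10h15m = 19:55 Oct 28, 2010.
The product is delivered to the customer: 19:55 Oct 28, 2010 + 6h15m = 02:10 Oct 29, 2010.
The image is captured: 20:50 Oct 28, 2010.
The raw data is downlinked: 20:50 Oct 28, 2010 + 25m = 21:15 Oct 28, 2010.
Level-1 processing completes: 21:15 Oct 28, 2010 + 4h45m = 02:00 Oct 29, 2010.
Comparing: the product is delivered to the customer at 02:10 Oct 29, 2010 vs Level-1 processing completes at 02:00 Oct 29, 2010. Earlier: Level-1 processing completes.

Level-1 processing completes — 02:00 on 2010-10-29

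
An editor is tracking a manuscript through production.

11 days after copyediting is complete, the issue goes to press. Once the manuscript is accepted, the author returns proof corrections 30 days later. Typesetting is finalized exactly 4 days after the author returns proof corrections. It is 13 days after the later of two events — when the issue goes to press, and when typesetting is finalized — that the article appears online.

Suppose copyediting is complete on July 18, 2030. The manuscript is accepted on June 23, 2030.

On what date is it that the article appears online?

Copyediting is complete: Jul 18, 2030.
The issue goes to press: Jul 18, 2030 + 11 days = Jul 29, 2030.
The manuscript is accepted: Jun 23, 2030.
The author returns proof corrections: Jun 23, 2030 + 30 days = Jul 23, 2030.
Typesetting is finalized: Jul 23, 2030 + 4 days = Jul 27, 2030.
Both prerequisites met — the issue goes to press (Jul 29, 2030), typesetting is finalized (Jul 27, 2030); the later is Jul 29, 2030.
The article appears online: Jul 29, 2030 + 13 days = Aug 11, 2030.

August 11, 2030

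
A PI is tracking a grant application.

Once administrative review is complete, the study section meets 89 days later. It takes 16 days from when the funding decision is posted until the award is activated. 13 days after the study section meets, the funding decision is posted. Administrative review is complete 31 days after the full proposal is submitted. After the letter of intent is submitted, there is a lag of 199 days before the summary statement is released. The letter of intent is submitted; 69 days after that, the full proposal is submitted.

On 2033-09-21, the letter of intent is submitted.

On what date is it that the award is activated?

2034-04-27

The letter of intent is submitted: Sep 21, 2033.
The full proposal is submitted: Sep 21, 2033 + 69 days = Nov 29, 2033.
Administrative review is complete: Nov 29, 2033 + 31 days = Dec 30, 2033.
The study section meets: Dec 30, 2033 + 89 days = Mar 29, 2034.
The funding decision is posted: Mar 29, 2034 + 13 days = Apr 11, 2034.
The award is activated: Apr 11, 2034 + 16 days = Apr 27, 2034.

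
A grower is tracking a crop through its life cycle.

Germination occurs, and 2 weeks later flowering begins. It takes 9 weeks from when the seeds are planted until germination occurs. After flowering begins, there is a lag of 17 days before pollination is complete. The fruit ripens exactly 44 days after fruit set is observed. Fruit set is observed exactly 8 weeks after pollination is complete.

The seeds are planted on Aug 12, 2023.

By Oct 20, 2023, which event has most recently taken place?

The seeds are planted: Aug 12, 2023.
Germination occurs: Aug 12, 2023 + 9 weeks = Oct 14, 2023.
Flowering begins: Oct 14, 2023 + 2 weeks = Oct 28, 2023.
Pollination is complete: Oct 28, 2023 + 17 days = Nov 14, 2023.
Fruit set is observed: Nov 14, 2023 + 8 weeks = Jan 9, 2024.
The fruit ripens: Jan 9, 2024 + 44 days = Feb 22, 2024.
Oct 20, 2023 falls between when germination occurs (Oct 14, 2023) and when flowering begins (Oct 28, 2023).

Germination occurs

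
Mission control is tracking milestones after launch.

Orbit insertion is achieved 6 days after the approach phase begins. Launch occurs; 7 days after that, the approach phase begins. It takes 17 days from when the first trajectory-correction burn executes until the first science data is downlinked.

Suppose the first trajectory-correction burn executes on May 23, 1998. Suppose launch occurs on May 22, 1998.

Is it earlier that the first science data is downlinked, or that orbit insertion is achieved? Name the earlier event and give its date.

Orbit insertion is achieved — Jun 4, 1998

The first trajectory-correction burn executes: May 23, 1998.
The first science data is downlinked: May 23, 1998 + 17 days = Jun 9, 1998.
Launch occurs: May 22, 1998.
The approach phase begins: May 22, 1998 + 7 days = May 29, 1998.
Orbit insertion is achieved: May 29, 1998 + 6 days = Jun 4, 1998.
Comparing: the first science data is downlinked on Jun 9, 1998 vs orbit insertion is achieved on Jun 4, 1998. Earlier: orbit insertion is achieved.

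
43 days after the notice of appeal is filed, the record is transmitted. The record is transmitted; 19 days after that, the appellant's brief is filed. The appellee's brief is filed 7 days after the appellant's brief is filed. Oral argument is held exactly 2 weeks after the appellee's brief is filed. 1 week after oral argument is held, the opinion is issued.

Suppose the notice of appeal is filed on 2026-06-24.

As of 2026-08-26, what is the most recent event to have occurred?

The notice of appeal is filed: Jun 24, 2026.
The record is transmitted: Jun 24, 2026 + 43 days = Aug 6, 2026.
The appellant's brief is filed: Aug 6, 2026 + 19 days = Aug 25, 2026.
The appellee's brief is filed: Aug 25, 2026 + 7 days = Sep 1, 2026.
Oral argument is held: Sep 1, 2026 + 2 weeks = Sep 15, 2026.
The opinion is issued: Sep 15, 2026 + 1 week = Sep 22, 2026.
Aug 26, 2026 falls between when the appellant's brief is filed (Aug 25, 2026) and when the appellee's brief is filed (Sep 1, 2026).

The appellant's brief is filed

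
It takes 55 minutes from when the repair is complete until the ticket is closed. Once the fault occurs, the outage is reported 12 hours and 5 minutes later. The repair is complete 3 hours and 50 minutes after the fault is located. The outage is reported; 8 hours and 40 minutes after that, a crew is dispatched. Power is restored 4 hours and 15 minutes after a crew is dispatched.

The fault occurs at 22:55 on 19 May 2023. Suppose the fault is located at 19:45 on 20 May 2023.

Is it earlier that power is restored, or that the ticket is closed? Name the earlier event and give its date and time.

The fault occurs: 22:55 May 19, 2023.
The outage is reported: 22:55 May 19, 2023 + 12h05m = 11:00 May 20, 2023.
A crew is dispatched: 11:00 May 20, 2023 + 8h40m = 19:40 May 20, 2023.
Power is restored: 19:40 May 20, 2023 + 4h15m = 23:55 May 20, 2023.
The fault is located: 19:45 May 20, 2023.
The repair is complete: 19:45 May 20, 2023 + 3h50m = 23:35 May 20, 2023.
The ticket is closed: 23:35 May 20, 2023 + 55m = 00:30 May 21, 2023.
Comparing: power is restored at 23:55 May 20, 2023 vs the ticket is closed at 00:30 May 21, 2023. Earlier: power is restored.

Power is restored — 23:55 on 20 May 2023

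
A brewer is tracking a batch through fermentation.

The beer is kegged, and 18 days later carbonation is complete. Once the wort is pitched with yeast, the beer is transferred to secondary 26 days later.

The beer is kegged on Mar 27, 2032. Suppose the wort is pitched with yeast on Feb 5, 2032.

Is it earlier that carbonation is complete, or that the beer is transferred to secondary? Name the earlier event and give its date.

The beer is kegged: Mar 27, 2032.
Carbonation is complete: Mar 27, 2032 + 18 days = Apr 14, 2032.
The wort is pitched with yeast: Feb 5, 2032.
The beer is transferred to secondary: Feb 5, 2032 + 26 days = Mar 2, 2032.
Comparing: carbonation is complete on Apr 14, 2032 vs the beer is transferred to secondary on Mar 2, 2032. Earlier: the beer is transferred to secondary.

The beer is transferred to secondary — Mar 2, 2032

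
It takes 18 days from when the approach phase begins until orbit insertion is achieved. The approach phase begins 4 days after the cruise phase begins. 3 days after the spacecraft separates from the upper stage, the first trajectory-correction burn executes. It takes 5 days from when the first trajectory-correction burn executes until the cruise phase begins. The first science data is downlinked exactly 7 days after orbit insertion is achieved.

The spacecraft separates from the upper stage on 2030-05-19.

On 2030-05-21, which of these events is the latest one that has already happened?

The spacecraft separates from the upper stage: May 19, 2030.
The first trajectory-correction burn executes: May 19, 2030 + 3 days = May 22, 2030.
The cruise phase begins: May 22, 2030 + 5 days = May 27, 2030.
The approach phase begins: May 27, 2030 + 4 days = May 31, 2030.
Orbit insertion is achieved: May 31, 2030 + 18 days = Jun 18, 2030.
The first science data is downlinked: Jun 18, 2030 + 7 days = Jun 25, 2030.
May 21, 2030 falls between when the spacecraft separates from the upper stage (May 19, 2030) and when the first trajectory-correction burn executes (May 22, 2030).

The spacecraft separates from the upper stage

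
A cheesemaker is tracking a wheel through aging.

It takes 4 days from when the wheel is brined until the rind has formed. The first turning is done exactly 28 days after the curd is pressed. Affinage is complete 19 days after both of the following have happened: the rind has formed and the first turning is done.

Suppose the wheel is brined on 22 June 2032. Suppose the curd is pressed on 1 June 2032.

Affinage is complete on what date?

18 July 2032

The wheel is brined: Jun 22, 2032.
The rind has formed: Jun 22, 2032 + 4 days = Jun 26, 2032.
The curd is pressed: Jun 1, 2032.
The first turning is done: Jun 1, 2032 + 28 days = Jun 29, 2032.
Both prerequisites met — the rind has formed (Jun 26, 2032), the first turning is done (Jun 29, 2032); the later is Jun 29, 2032.
Affinage is complete: Jun 29, 2032 + 19 days = Jul 18, 2032.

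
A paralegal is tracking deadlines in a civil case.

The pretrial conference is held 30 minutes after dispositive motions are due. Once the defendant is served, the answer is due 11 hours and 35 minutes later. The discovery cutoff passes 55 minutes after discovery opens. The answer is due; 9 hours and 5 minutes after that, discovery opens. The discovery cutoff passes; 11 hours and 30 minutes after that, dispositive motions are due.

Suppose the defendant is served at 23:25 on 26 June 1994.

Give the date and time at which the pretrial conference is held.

The defendant is served: 23:25 Jun 26, 1994.
The answer is due: 23:25 Jun 26, 1994 + 11h35m = 11:00 Jun 27, 1994.
Discovery opens: 11:00 Jun 27, 1994 + 9h05m = 20:05 Jun 27, 1994.
The discovery cutoff passes: 20:05 Jun 27, 1994 + 55m = 21:00 Jun 27, 1994.
Dispositive motions are due: 21:00 Jun 27, 1994 + 11h30m = 08:30 Jun 28, 1994.
The pretrial conference is held: 08:30 Jun 28, 1994 + 30m = 09:00 Jun 28, 1994.

09:00 on 28 June 1994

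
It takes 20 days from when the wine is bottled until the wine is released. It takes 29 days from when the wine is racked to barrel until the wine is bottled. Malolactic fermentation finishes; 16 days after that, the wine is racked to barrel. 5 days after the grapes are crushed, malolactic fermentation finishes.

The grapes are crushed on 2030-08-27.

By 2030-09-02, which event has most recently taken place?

The grapes are crushed: Aug 27, 2030.
Malolactic fermentation finishes: Aug 27, 2030 + 5 days = Sep 1, 2030.
The wine is racked to barrel: Sep 1, 2030 + 16 days = Sep 17, 2030.
The wine is bottled: Sep 17, 2030 + 29 days = Oct 16, 2030.
The wine is released: Oct 16, 2030 + 20 days = Nov 5, 2030.
Sep 2, 2030 falls between when malolactic fermentation finishes (Sep 1, 2030) and when the wine is racked to barrel (Sep 17, 2030).

Malolactic fermentation finishes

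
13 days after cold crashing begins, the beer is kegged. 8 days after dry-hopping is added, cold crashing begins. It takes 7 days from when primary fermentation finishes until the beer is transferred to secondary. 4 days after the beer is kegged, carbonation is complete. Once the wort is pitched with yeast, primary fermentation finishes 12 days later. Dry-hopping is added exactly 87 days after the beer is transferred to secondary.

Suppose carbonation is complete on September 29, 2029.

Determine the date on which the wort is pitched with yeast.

Carbonation is complete: Sep 29, 2029.
The beer is kegged: Sep 29, 2029 − 4 days = Sep 25, 2029.
Cold crashing begins: Sep 25, 2029 − 13 days = Sep 12, 2029.
Dry-hopping is added: Sep 12, 2029 − 8 days = Sep 4, 2029.
The beer is transferred to secondary: Sep 4, 2029 − 87 days = Jun 9, 2029.
Primary fermentation finishes: Jun 9, 2029 − 7 days = Jun 2, 2029.
The wort is pitched with yeast: Jun 2, 2029 − 12 days = May 21, 2029.

May 21, 2029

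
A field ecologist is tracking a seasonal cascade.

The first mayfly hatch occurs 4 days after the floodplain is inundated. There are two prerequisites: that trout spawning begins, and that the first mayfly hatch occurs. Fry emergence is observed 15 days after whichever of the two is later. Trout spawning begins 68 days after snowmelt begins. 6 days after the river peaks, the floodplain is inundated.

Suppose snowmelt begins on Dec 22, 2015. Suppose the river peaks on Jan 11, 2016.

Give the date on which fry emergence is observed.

Mar 14, 2016

Snowmelt begins: Dec 22, 2015.
Trout spawning begins: Dec 22, 2015 + 68 days = Feb 28, 2016.
The river peaks: Jan 11, 2016.
The floodplain is inundated: Jan 11, 2016 + 6 days = Jan 17, 2016.
The first mayfly hatch occurs: Jan 17, 2016 + 4 days = Jan 21, 2016.
Both prerequisites met — trout spawning begins (Feb 28, 2016), the first mayfly hatch occurs (Jan 21, 2016); the later is Feb 28, 2016.
Fry emergence is observed: Feb 28, 2016 + 15 days = Mar 14, 2016.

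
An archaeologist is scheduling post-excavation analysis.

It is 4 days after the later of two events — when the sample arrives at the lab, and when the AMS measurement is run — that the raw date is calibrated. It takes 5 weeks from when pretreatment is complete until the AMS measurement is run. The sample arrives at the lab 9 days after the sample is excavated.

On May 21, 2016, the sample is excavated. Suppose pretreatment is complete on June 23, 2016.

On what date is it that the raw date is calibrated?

The sample is excavated: May 21, 2016.
The sample arrives at the lab: May 21, 2016 + 9 days = May 30, 2016.
Pretreatment is complete: Jun 23, 2016.
The AMS measurement is run: Jun 23, 2016 + 5 weeks = Jul 28, 2016.
Both prerequisites met — the sample arrives at the lab (May 30, 2016), the AMS measurement is run (Jul 28, 2016); the later is Jul 28, 2016.
The raw date is calibrated: Jul 28, 2016 + 4 days = Aug 1, 2016.

August 1, 2016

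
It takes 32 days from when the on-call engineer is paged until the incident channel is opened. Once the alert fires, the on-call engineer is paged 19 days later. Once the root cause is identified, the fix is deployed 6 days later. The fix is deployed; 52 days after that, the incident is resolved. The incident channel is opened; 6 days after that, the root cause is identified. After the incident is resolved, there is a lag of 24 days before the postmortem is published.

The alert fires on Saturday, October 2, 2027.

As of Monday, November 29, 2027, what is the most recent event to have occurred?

The alert fires: Oct 2, 2027.
The on-call engineer is paged: Oct 2, 2027 + 19 days = Oct 21, 2027.
The incident channel is opened: Oct 21, 2027 + 32 days = Nov 22, 2027.
The root cause is identified: Nov 22, 2027 + 6 days = Nov 28, 2027.
The fix is deployed: Nov 28, 2027 + 6 days = Dec 4, 2027.
The incident is resolved: Dec 4, 2027 + 52 days = Jan 25, 2028.
The postmortem is published: Jan 25, 2028 + 24 days = Feb 18, 2028.
Nov 29, 2027 falls between when the root cause is identified (Nov 28, 2027) and when the fix is deployed (Dec 4, 2027).

The root cause is identified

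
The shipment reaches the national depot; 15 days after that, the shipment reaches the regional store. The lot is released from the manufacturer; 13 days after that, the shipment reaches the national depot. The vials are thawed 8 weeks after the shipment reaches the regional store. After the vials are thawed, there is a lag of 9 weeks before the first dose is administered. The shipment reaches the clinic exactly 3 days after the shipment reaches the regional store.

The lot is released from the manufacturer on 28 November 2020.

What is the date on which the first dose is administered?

24 April 2021

The lot is released from the manufacturer: Nov 28, 2020.
The shipment reaches the national depot: Nov 28, 2020 + 13 days = Dec 11, 2020.
The shipment reaches the regional store: Dec 11, 2020 + 15 days = Dec 26, 2020.
The vials are thawed: Dec 26, 2020 + 8 weeks = Feb 20, 2021.
The first dose is administered: Feb 20, 2021 + 9 weeks = Apr 24, 2021.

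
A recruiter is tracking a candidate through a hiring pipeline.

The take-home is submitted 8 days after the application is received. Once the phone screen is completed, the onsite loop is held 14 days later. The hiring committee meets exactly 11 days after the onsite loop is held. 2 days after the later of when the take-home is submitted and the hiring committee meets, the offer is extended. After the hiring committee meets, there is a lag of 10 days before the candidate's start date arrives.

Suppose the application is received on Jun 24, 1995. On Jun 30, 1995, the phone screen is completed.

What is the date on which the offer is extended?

Jul 27, 1995

The application is received: Jun 24, 1995.
The take-home is submitted: Jun 24, 1995 + 8 days = Jul 2, 1995.
The phone screen is completed: Jun 30, 1995.
The onsite loop is held: Jun 30, 1995 + 14 days = Jul 14, 1995.
The hiring committee meets: Jul 14, 1995 + 11 days = Jul 25, 1995.
Both prerequisites met — the take-home is submitted (Jul 2, 1995), the hiring committee meets (Jul 25, 1995); the later is Jul 25, 1995.
The offer is extended: Jul 25, 1995 + 2 days = Jul 27, 1995.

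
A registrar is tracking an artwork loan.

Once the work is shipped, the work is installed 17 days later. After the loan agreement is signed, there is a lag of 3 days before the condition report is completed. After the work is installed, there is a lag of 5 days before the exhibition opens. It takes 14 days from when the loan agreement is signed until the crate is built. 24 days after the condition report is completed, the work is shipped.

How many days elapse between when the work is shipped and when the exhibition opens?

Causal path: the work is shipped → the work is installed → the exhibition opens.
Total delay along the path: 17 + 5 = 22 days.

22 days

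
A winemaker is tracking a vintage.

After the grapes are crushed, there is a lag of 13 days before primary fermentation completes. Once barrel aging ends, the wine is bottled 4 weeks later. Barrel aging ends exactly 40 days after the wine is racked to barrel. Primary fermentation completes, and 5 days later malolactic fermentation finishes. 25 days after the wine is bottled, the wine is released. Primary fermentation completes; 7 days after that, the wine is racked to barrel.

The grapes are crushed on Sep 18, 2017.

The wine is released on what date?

The grapes are crushed: Sep 18, 2017.
Primary fermentation completes: Sep 18, 2017 + 13 days = Oct 1, 2017.
The wine is racked to barrel: Oct 1, 2017 + 7 days = Oct 8, 2017.
Barrel aging ends: Oct 8, 2017 + 40 days = Nov 17, 2017.
The wine is bottled: Nov 17, 2017 + 4 weeks = Dec 15, 2017.
The wine is released: Dec 15, 2017 + 25 days = Jan 9, 2018.

Jan 9, 2018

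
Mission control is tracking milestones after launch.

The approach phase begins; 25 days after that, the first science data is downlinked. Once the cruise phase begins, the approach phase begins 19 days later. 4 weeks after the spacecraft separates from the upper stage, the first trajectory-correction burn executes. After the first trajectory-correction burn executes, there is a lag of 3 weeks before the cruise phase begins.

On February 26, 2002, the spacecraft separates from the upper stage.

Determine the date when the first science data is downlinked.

May 30, 2002

The spacecraft separates from the upper stage: Feb 26, 2002.
The first trajectory-correction burn executes: Feb 26, 2002 + 4 weeks = Mar 26, 2002.
The cruise phase begins: Mar 26, 2002 + 3 weeks = Apr 16, 2002.
The approach phase begins: Apr 16, 2002 + 19 days = May 5, 2002.
The first science data is downlinked: May 5, 2002 + 25 days = May 30, 2002.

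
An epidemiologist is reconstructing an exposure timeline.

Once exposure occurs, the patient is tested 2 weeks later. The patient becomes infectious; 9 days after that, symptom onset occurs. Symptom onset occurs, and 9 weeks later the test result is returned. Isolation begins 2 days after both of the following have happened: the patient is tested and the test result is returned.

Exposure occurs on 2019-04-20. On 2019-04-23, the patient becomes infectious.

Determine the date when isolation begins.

Exposure occurs: Apr 20, 2019.
The patient is tested: Apr 20, 2019 + 2 weeks = May 4, 2019.
The patient becomes infectious: Apr 23, 2019.
Symptom onset occurs: Apr 23, 2019 + 9 days = May 2, 2019.
The test result is returned: May 2, 2019 + 9 weeks = Jul 4, 2019.
Both prerequisites met — the patient is tested (May 4, 2019), the test result is returned (Jul 4, 2019); the later is Jul 4, 2019.
Isolation begins: Jul 4, 2019 + 2 days = Jul 6, 2019.

2019-07-06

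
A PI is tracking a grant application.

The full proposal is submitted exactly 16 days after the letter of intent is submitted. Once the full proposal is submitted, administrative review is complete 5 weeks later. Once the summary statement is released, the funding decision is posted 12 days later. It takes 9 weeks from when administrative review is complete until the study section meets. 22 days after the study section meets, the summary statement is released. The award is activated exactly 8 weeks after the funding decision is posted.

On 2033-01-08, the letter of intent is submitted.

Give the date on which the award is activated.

The letter of intent is submitted: Jan 8, 2033.
The full proposal is submitted: Jan 8, 2033 + 16 days = Jan 24, 2033.
Administrative review is complete: Jan 24, 2033 + 5 weeks = Feb 28, 2033.
The study section meets: Feb 28, 2033 + 9 weeks = May 2, 2033.
The summary statement is released: May 2, 2033 + 22 days = May 24, 2033.
The funding decision is posted: May 24, 2033 + 12 days = Jun 5, 2033.
The award is activated: Jun 5, 2033 + 8 weeks = Jul 31, 2033.

2033-07-31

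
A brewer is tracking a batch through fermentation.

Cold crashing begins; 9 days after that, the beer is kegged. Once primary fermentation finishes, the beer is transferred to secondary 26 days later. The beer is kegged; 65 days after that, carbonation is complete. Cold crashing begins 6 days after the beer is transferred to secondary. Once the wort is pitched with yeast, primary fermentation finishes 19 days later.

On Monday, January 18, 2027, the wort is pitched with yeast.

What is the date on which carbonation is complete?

The wort is pitched with yeast: Jan 18, 2027.
Primary fermentation finishes: Jan 18, 2027 + 19 days = Feb 6, 2027.
The beer is transferred to secondary: Feb 6, 2027 + 26 days = Mar 4, 2027.
Cold crashing begins: Mar 4, 2027 + 6 days = Mar 10, 2027.
The beer is kegged: Mar 10, 2027 + 9 days = Mar 19, 2027.
Carbonation is complete: Mar 19, 2027 + 65 days = May 23, 2027.

Sunday, May 23, 2027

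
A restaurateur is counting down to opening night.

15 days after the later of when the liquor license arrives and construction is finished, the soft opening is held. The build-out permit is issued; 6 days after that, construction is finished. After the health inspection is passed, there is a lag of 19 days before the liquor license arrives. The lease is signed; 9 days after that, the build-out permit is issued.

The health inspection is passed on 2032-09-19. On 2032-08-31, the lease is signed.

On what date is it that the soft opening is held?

The health inspection is passed: Sep 19, 2032.
The liquor license arrives: Sep 19, 2032 + 19 days = Oct 8, 2032.
The lease is signed: Aug 31, 2032.
The build-out permit is issued: Aug 31, 2032 + 9 days = Sep 9, 2032.
Construction is finished: Sep 9, 2032 + 6 days = Sep 15, 2032.
Both prerequisites met — the liquor license arrives (Oct 8, 2032), construction is finished (Sep 15, 2032); the later is Oct 8, 2032.
The soft opening is held: Oct 8, 2032 + 15 days = Oct 23, 2032.

2032-10-23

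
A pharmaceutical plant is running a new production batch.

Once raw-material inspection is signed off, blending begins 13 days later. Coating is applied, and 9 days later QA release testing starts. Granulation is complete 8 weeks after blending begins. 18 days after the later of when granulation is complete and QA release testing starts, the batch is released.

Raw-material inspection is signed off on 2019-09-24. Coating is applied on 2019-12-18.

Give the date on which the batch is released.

2020-01-14

Raw-material inspection is signed off: Sep 24, 2019.
Blending begins: Sep 24, 2019 + 13 days = Oct 7, 2019.
Granulation is complete: Oct 7, 2019 + 8 weeks = Dec 2, 2019.
Coating is applied: Dec 18, 2019.
QA release testing starts: Dec 18, 2019 + 9 days = Dec 27, 2019.
Both prerequisites met — granulation is complete (Dec 2, 2019), QA release testing starts (Dec 27, 2019); the later is Dec 27, 2019.
The batch is released: Dec 27, 2019 + 18 days = Jan 14, 2020.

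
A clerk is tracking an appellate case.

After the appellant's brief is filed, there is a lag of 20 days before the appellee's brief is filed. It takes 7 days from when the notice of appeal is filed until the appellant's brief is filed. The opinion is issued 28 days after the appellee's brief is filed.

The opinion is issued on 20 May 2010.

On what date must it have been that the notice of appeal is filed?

The opinion is issued: May 20, 2010.
The appellee's brief is filed: May 20, 2010 − 28 days = Apr 22, 2010.
The appellant's brief is filed: Apr 22, 2010 − 20 days = Apr 2, 2010.
The notice of appeal is filed: Apr 2, 2010 − 7 days = Mar 26, 2010.

26 March 2010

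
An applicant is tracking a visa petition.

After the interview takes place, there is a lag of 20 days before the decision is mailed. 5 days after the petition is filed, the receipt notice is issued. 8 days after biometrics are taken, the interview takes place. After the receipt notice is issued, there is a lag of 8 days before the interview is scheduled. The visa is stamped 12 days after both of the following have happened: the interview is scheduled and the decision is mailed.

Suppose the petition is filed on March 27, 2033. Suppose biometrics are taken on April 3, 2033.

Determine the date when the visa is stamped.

May 13, 2033

The petition is filed: Mar 27, 2033.
The receipt notice is issued: Mar 27, 2033 + 5 days = Apr 1, 2033.
The interview is scheduled: Apr 1, 2033 + 8 days = Apr 9, 2033.
Biometrics are taken: Apr 3, 2033.
The interview takes place: Apr 3, 2033 + 8 days = Apr 11, 2033.
The decision is mailed: Apr 11, 2033 + 20 days = May 1, 2033.
Both prerequisites met — the interview is scheduled (Apr 9, 2033), the decision is mailed (May 1, 2033); the later is May 1, 2033.
The visa is stamped: May 1, 2033 + 12 days = May 13, 2033.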